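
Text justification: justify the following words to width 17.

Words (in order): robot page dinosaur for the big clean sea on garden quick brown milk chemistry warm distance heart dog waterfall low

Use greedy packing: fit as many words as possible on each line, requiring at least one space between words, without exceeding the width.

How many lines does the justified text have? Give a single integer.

Answer: 8

Derivation:
Line 1: ['robot', 'page'] (min_width=10, slack=7)
Line 2: ['dinosaur', 'for', 'the'] (min_width=16, slack=1)
Line 3: ['big', 'clean', 'sea', 'on'] (min_width=16, slack=1)
Line 4: ['garden', 'quick'] (min_width=12, slack=5)
Line 5: ['brown', 'milk'] (min_width=10, slack=7)
Line 6: ['chemistry', 'warm'] (min_width=14, slack=3)
Line 7: ['distance', 'heart'] (min_width=14, slack=3)
Line 8: ['dog', 'waterfall', 'low'] (min_width=17, slack=0)
Total lines: 8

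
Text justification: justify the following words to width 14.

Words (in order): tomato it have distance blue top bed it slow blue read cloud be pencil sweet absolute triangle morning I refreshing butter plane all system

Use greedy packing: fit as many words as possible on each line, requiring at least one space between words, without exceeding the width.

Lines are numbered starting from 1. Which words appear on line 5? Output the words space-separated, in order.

Answer: cloud be

Derivation:
Line 1: ['tomato', 'it', 'have'] (min_width=14, slack=0)
Line 2: ['distance', 'blue'] (min_width=13, slack=1)
Line 3: ['top', 'bed', 'it'] (min_width=10, slack=4)
Line 4: ['slow', 'blue', 'read'] (min_width=14, slack=0)
Line 5: ['cloud', 'be'] (min_width=8, slack=6)
Line 6: ['pencil', 'sweet'] (min_width=12, slack=2)
Line 7: ['absolute'] (min_width=8, slack=6)
Line 8: ['triangle'] (min_width=8, slack=6)
Line 9: ['morning', 'I'] (min_width=9, slack=5)
Line 10: ['refreshing'] (min_width=10, slack=4)
Line 11: ['butter', 'plane'] (min_width=12, slack=2)
Line 12: ['all', 'system'] (min_width=10, slack=4)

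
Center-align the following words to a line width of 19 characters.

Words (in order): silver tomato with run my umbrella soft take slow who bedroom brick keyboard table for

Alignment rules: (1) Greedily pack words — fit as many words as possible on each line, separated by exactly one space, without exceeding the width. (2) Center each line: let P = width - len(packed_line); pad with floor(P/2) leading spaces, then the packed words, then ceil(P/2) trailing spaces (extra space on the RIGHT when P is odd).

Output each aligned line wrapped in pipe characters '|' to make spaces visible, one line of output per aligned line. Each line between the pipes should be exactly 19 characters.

Answer: |silver tomato with |
|  run my umbrella  |
|soft take slow who |
|   bedroom brick   |
|keyboard table for |

Derivation:
Line 1: ['silver', 'tomato', 'with'] (min_width=18, slack=1)
Line 2: ['run', 'my', 'umbrella'] (min_width=15, slack=4)
Line 3: ['soft', 'take', 'slow', 'who'] (min_width=18, slack=1)
Line 4: ['bedroom', 'brick'] (min_width=13, slack=6)
Line 5: ['keyboard', 'table', 'for'] (min_width=18, slack=1)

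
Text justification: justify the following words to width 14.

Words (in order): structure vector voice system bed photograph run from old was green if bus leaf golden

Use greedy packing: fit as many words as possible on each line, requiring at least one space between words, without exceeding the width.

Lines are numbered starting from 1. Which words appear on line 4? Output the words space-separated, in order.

Line 1: ['structure'] (min_width=9, slack=5)
Line 2: ['vector', 'voice'] (min_width=12, slack=2)
Line 3: ['system', 'bed'] (min_width=10, slack=4)
Line 4: ['photograph', 'run'] (min_width=14, slack=0)
Line 5: ['from', 'old', 'was'] (min_width=12, slack=2)
Line 6: ['green', 'if', 'bus'] (min_width=12, slack=2)
Line 7: ['leaf', 'golden'] (min_width=11, slack=3)

Answer: photograph run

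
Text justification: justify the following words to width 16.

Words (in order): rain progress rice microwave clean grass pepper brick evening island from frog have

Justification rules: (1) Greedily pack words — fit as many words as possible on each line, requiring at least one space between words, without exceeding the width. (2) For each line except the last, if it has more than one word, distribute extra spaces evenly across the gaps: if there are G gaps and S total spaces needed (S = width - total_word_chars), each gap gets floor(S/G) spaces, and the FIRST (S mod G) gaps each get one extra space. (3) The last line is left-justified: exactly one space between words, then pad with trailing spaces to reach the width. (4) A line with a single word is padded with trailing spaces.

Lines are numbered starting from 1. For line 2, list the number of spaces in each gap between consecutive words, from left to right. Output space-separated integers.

Line 1: ['rain', 'progress'] (min_width=13, slack=3)
Line 2: ['rice', 'microwave'] (min_width=14, slack=2)
Line 3: ['clean', 'grass'] (min_width=11, slack=5)
Line 4: ['pepper', 'brick'] (min_width=12, slack=4)
Line 5: ['evening', 'island'] (min_width=14, slack=2)
Line 6: ['from', 'frog', 'have'] (min_width=14, slack=2)

Answer: 3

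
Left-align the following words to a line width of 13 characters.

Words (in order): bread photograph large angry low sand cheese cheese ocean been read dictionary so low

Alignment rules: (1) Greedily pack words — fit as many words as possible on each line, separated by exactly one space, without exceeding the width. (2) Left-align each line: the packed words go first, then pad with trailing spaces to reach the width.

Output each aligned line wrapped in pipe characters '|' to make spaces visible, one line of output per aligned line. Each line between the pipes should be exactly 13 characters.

Answer: |bread        |
|photograph   |
|large angry  |
|low sand     |
|cheese cheese|
|ocean been   |
|read         |
|dictionary so|
|low          |

Derivation:
Line 1: ['bread'] (min_width=5, slack=8)
Line 2: ['photograph'] (min_width=10, slack=3)
Line 3: ['large', 'angry'] (min_width=11, slack=2)
Line 4: ['low', 'sand'] (min_width=8, slack=5)
Line 5: ['cheese', 'cheese'] (min_width=13, slack=0)
Line 6: ['ocean', 'been'] (min_width=10, slack=3)
Line 7: ['read'] (min_width=4, slack=9)
Line 8: ['dictionary', 'so'] (min_width=13, slack=0)
Line 9: ['low'] (min_width=3, slack=10)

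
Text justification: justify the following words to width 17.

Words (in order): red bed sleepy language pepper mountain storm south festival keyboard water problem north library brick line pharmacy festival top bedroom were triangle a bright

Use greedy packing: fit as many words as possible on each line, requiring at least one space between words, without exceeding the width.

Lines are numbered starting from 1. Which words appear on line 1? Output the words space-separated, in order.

Line 1: ['red', 'bed', 'sleepy'] (min_width=14, slack=3)
Line 2: ['language', 'pepper'] (min_width=15, slack=2)
Line 3: ['mountain', 'storm'] (min_width=14, slack=3)
Line 4: ['south', 'festival'] (min_width=14, slack=3)
Line 5: ['keyboard', 'water'] (min_width=14, slack=3)
Line 6: ['problem', 'north'] (min_width=13, slack=4)
Line 7: ['library', 'brick'] (min_width=13, slack=4)
Line 8: ['line', 'pharmacy'] (min_width=13, slack=4)
Line 9: ['festival', 'top'] (min_width=12, slack=5)
Line 10: ['bedroom', 'were'] (min_width=12, slack=5)
Line 11: ['triangle', 'a', 'bright'] (min_width=17, slack=0)

Answer: red bed sleepy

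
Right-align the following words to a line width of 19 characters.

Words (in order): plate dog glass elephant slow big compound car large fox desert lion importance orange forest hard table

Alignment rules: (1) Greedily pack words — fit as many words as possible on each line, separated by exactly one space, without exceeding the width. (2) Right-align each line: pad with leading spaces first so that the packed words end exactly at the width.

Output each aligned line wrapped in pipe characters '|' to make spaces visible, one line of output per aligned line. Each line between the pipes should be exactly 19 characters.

Line 1: ['plate', 'dog', 'glass'] (min_width=15, slack=4)
Line 2: ['elephant', 'slow', 'big'] (min_width=17, slack=2)
Line 3: ['compound', 'car', 'large'] (min_width=18, slack=1)
Line 4: ['fox', 'desert', 'lion'] (min_width=15, slack=4)
Line 5: ['importance', 'orange'] (min_width=17, slack=2)
Line 6: ['forest', 'hard', 'table'] (min_width=17, slack=2)

Answer: |    plate dog glass|
|  elephant slow big|
| compound car large|
|    fox desert lion|
|  importance orange|
|  forest hard table|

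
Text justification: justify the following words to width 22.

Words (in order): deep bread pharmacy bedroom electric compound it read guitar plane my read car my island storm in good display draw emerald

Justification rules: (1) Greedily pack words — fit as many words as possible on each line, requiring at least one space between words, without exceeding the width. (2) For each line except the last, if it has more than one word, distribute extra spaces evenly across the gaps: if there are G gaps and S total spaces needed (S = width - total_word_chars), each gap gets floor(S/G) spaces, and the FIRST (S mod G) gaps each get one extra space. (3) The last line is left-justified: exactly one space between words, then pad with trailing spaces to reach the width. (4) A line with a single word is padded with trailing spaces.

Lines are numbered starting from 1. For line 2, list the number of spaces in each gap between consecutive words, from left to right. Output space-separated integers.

Answer: 7

Derivation:
Line 1: ['deep', 'bread', 'pharmacy'] (min_width=19, slack=3)
Line 2: ['bedroom', 'electric'] (min_width=16, slack=6)
Line 3: ['compound', 'it', 'read'] (min_width=16, slack=6)
Line 4: ['guitar', 'plane', 'my', 'read'] (min_width=20, slack=2)
Line 5: ['car', 'my', 'island', 'storm', 'in'] (min_width=22, slack=0)
Line 6: ['good', 'display', 'draw'] (min_width=17, slack=5)
Line 7: ['emerald'] (min_width=7, slack=15)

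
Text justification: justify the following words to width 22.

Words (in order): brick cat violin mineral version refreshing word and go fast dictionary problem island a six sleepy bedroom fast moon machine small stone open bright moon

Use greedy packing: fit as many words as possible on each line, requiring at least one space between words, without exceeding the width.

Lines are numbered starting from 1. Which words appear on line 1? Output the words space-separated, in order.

Answer: brick cat violin

Derivation:
Line 1: ['brick', 'cat', 'violin'] (min_width=16, slack=6)
Line 2: ['mineral', 'version'] (min_width=15, slack=7)
Line 3: ['refreshing', 'word', 'and', 'go'] (min_width=22, slack=0)
Line 4: ['fast', 'dictionary'] (min_width=15, slack=7)
Line 5: ['problem', 'island', 'a', 'six'] (min_width=20, slack=2)
Line 6: ['sleepy', 'bedroom', 'fast'] (min_width=19, slack=3)
Line 7: ['moon', 'machine', 'small'] (min_width=18, slack=4)
Line 8: ['stone', 'open', 'bright', 'moon'] (min_width=22, slack=0)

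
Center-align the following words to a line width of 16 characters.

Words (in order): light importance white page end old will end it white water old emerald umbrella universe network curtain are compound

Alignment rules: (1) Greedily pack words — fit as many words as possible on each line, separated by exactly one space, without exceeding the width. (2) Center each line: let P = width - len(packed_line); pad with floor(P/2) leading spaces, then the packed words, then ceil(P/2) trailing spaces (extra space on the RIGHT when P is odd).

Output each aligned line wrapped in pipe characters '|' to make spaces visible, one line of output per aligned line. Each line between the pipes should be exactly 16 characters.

Answer: |light importance|
| white page end |
|old will end it |
|white water old |
|emerald umbrella|
|universe network|
|  curtain are   |
|    compound    |

Derivation:
Line 1: ['light', 'importance'] (min_width=16, slack=0)
Line 2: ['white', 'page', 'end'] (min_width=14, slack=2)
Line 3: ['old', 'will', 'end', 'it'] (min_width=15, slack=1)
Line 4: ['white', 'water', 'old'] (min_width=15, slack=1)
Line 5: ['emerald', 'umbrella'] (min_width=16, slack=0)
Line 6: ['universe', 'network'] (min_width=16, slack=0)
Line 7: ['curtain', 'are'] (min_width=11, slack=5)
Line 8: ['compound'] (min_width=8, slack=8)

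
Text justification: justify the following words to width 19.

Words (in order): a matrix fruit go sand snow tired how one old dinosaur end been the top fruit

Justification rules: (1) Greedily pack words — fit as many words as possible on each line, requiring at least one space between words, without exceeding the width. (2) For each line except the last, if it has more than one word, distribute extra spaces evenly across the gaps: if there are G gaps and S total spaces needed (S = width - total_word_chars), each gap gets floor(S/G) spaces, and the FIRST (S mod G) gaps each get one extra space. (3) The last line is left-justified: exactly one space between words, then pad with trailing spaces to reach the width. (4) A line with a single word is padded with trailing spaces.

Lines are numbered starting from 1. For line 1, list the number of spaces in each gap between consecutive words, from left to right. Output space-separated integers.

Line 1: ['a', 'matrix', 'fruit', 'go'] (min_width=17, slack=2)
Line 2: ['sand', 'snow', 'tired', 'how'] (min_width=19, slack=0)
Line 3: ['one', 'old', 'dinosaur'] (min_width=16, slack=3)
Line 4: ['end', 'been', 'the', 'top'] (min_width=16, slack=3)
Line 5: ['fruit'] (min_width=5, slack=14)

Answer: 2 2 1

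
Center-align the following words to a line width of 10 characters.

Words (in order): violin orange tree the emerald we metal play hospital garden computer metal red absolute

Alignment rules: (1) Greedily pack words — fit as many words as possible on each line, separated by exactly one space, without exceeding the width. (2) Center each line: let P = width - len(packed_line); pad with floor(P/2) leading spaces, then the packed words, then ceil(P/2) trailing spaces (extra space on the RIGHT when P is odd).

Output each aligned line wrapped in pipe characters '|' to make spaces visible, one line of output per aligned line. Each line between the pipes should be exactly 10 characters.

Line 1: ['violin'] (min_width=6, slack=4)
Line 2: ['orange'] (min_width=6, slack=4)
Line 3: ['tree', 'the'] (min_width=8, slack=2)
Line 4: ['emerald', 'we'] (min_width=10, slack=0)
Line 5: ['metal', 'play'] (min_width=10, slack=0)
Line 6: ['hospital'] (min_width=8, slack=2)
Line 7: ['garden'] (min_width=6, slack=4)
Line 8: ['computer'] (min_width=8, slack=2)
Line 9: ['metal', 'red'] (min_width=9, slack=1)
Line 10: ['absolute'] (min_width=8, slack=2)

Answer: |  violin  |
|  orange  |
| tree the |
|emerald we|
|metal play|
| hospital |
|  garden  |
| computer |
|metal red |
| absolute |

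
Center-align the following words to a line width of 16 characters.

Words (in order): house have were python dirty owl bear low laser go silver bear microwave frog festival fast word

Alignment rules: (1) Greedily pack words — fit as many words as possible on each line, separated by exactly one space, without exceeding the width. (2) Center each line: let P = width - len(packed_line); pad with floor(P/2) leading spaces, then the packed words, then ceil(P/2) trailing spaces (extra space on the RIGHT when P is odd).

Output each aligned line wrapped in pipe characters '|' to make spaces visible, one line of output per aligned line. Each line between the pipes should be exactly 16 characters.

Answer: |house have were |
|python dirty owl|
| bear low laser |
| go silver bear |
| microwave frog |
| festival fast  |
|      word      |

Derivation:
Line 1: ['house', 'have', 'were'] (min_width=15, slack=1)
Line 2: ['python', 'dirty', 'owl'] (min_width=16, slack=0)
Line 3: ['bear', 'low', 'laser'] (min_width=14, slack=2)
Line 4: ['go', 'silver', 'bear'] (min_width=14, slack=2)
Line 5: ['microwave', 'frog'] (min_width=14, slack=2)
Line 6: ['festival', 'fast'] (min_width=13, slack=3)
Line 7: ['word'] (min_width=4, slack=12)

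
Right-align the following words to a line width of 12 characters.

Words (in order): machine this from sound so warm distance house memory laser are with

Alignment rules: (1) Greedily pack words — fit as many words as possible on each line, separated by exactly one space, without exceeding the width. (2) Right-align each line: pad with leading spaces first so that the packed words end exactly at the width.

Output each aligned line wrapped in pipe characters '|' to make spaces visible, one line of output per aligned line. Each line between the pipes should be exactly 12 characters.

Answer: |machine this|
|  from sound|
|     so warm|
|    distance|
|house memory|
|   laser are|
|        with|

Derivation:
Line 1: ['machine', 'this'] (min_width=12, slack=0)
Line 2: ['from', 'sound'] (min_width=10, slack=2)
Line 3: ['so', 'warm'] (min_width=7, slack=5)
Line 4: ['distance'] (min_width=8, slack=4)
Line 5: ['house', 'memory'] (min_width=12, slack=0)
Line 6: ['laser', 'are'] (min_width=9, slack=3)
Line 7: ['with'] (min_width=4, slack=8)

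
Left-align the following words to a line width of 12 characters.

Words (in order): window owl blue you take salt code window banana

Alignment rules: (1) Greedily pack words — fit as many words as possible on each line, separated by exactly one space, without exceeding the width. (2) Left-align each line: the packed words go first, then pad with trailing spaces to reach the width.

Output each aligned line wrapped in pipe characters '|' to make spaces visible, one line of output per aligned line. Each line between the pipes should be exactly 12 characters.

Answer: |window owl  |
|blue you    |
|take salt   |
|code window |
|banana      |

Derivation:
Line 1: ['window', 'owl'] (min_width=10, slack=2)
Line 2: ['blue', 'you'] (min_width=8, slack=4)
Line 3: ['take', 'salt'] (min_width=9, slack=3)
Line 4: ['code', 'window'] (min_width=11, slack=1)
Line 5: ['banana'] (min_width=6, slack=6)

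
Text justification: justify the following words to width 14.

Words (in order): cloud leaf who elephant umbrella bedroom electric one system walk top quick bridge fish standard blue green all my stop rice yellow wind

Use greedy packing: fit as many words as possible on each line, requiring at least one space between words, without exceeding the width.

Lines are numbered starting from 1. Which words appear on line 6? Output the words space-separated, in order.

Answer: system walk

Derivation:
Line 1: ['cloud', 'leaf', 'who'] (min_width=14, slack=0)
Line 2: ['elephant'] (min_width=8, slack=6)
Line 3: ['umbrella'] (min_width=8, slack=6)
Line 4: ['bedroom'] (min_width=7, slack=7)
Line 5: ['electric', 'one'] (min_width=12, slack=2)
Line 6: ['system', 'walk'] (min_width=11, slack=3)
Line 7: ['top', 'quick'] (min_width=9, slack=5)
Line 8: ['bridge', 'fish'] (min_width=11, slack=3)
Line 9: ['standard', 'blue'] (min_width=13, slack=1)
Line 10: ['green', 'all', 'my'] (min_width=12, slack=2)
Line 11: ['stop', 'rice'] (min_width=9, slack=5)
Line 12: ['yellow', 'wind'] (min_width=11, slack=3)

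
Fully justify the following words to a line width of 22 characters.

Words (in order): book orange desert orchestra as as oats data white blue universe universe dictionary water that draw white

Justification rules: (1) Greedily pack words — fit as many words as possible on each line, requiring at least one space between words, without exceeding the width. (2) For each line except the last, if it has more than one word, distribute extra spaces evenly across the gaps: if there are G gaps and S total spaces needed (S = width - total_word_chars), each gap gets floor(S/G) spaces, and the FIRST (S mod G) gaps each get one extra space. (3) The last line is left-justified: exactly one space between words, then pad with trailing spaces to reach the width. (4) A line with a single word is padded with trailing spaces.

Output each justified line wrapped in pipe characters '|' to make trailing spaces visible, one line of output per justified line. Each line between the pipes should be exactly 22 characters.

Line 1: ['book', 'orange', 'desert'] (min_width=18, slack=4)
Line 2: ['orchestra', 'as', 'as', 'oats'] (min_width=20, slack=2)
Line 3: ['data', 'white', 'blue'] (min_width=15, slack=7)
Line 4: ['universe', 'universe'] (min_width=17, slack=5)
Line 5: ['dictionary', 'water', 'that'] (min_width=21, slack=1)
Line 6: ['draw', 'white'] (min_width=10, slack=12)

Answer: |book   orange   desert|
|orchestra  as  as oats|
|data     white    blue|
|universe      universe|
|dictionary  water that|
|draw white            |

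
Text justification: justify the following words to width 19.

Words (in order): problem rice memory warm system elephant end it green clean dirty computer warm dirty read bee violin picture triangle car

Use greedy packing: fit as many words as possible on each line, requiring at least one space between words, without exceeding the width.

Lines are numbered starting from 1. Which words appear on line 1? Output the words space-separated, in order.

Line 1: ['problem', 'rice', 'memory'] (min_width=19, slack=0)
Line 2: ['warm', 'system'] (min_width=11, slack=8)
Line 3: ['elephant', 'end', 'it'] (min_width=15, slack=4)
Line 4: ['green', 'clean', 'dirty'] (min_width=17, slack=2)
Line 5: ['computer', 'warm', 'dirty'] (min_width=19, slack=0)
Line 6: ['read', 'bee', 'violin'] (min_width=15, slack=4)
Line 7: ['picture', 'triangle'] (min_width=16, slack=3)
Line 8: ['car'] (min_width=3, slack=16)

Answer: problem rice memory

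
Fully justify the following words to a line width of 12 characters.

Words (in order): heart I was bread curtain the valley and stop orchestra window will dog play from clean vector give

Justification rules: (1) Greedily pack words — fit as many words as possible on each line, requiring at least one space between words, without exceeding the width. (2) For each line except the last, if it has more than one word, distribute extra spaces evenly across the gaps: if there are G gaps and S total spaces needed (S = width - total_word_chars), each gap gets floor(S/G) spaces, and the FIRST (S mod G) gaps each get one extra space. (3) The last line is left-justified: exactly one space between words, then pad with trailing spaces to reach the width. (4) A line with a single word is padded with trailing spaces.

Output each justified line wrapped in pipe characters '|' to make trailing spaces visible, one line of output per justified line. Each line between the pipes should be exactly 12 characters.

Line 1: ['heart', 'I', 'was'] (min_width=11, slack=1)
Line 2: ['bread'] (min_width=5, slack=7)
Line 3: ['curtain', 'the'] (min_width=11, slack=1)
Line 4: ['valley', 'and'] (min_width=10, slack=2)
Line 5: ['stop'] (min_width=4, slack=8)
Line 6: ['orchestra'] (min_width=9, slack=3)
Line 7: ['window', 'will'] (min_width=11, slack=1)
Line 8: ['dog', 'play'] (min_width=8, slack=4)
Line 9: ['from', 'clean'] (min_width=10, slack=2)
Line 10: ['vector', 'give'] (min_width=11, slack=1)

Answer: |heart  I was|
|bread       |
|curtain  the|
|valley   and|
|stop        |
|orchestra   |
|window  will|
|dog     play|
|from   clean|
|vector give |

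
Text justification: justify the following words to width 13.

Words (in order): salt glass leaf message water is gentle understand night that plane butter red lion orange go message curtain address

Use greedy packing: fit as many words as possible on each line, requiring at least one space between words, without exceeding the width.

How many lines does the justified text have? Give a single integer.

Answer: 12

Derivation:
Line 1: ['salt', 'glass'] (min_width=10, slack=3)
Line 2: ['leaf', 'message'] (min_width=12, slack=1)
Line 3: ['water', 'is'] (min_width=8, slack=5)
Line 4: ['gentle'] (min_width=6, slack=7)
Line 5: ['understand'] (min_width=10, slack=3)
Line 6: ['night', 'that'] (min_width=10, slack=3)
Line 7: ['plane', 'butter'] (min_width=12, slack=1)
Line 8: ['red', 'lion'] (min_width=8, slack=5)
Line 9: ['orange', 'go'] (min_width=9, slack=4)
Line 10: ['message'] (min_width=7, slack=6)
Line 11: ['curtain'] (min_width=7, slack=6)
Line 12: ['address'] (min_width=7, slack=6)
Total lines: 12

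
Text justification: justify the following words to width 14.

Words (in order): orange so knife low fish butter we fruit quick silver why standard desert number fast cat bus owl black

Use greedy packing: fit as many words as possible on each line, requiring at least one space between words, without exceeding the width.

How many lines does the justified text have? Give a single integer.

Line 1: ['orange', 'so'] (min_width=9, slack=5)
Line 2: ['knife', 'low', 'fish'] (min_width=14, slack=0)
Line 3: ['butter', 'we'] (min_width=9, slack=5)
Line 4: ['fruit', 'quick'] (min_width=11, slack=3)
Line 5: ['silver', 'why'] (min_width=10, slack=4)
Line 6: ['standard'] (min_width=8, slack=6)
Line 7: ['desert', 'number'] (min_width=13, slack=1)
Line 8: ['fast', 'cat', 'bus'] (min_width=12, slack=2)
Line 9: ['owl', 'black'] (min_width=9, slack=5)
Total lines: 9

Answer: 9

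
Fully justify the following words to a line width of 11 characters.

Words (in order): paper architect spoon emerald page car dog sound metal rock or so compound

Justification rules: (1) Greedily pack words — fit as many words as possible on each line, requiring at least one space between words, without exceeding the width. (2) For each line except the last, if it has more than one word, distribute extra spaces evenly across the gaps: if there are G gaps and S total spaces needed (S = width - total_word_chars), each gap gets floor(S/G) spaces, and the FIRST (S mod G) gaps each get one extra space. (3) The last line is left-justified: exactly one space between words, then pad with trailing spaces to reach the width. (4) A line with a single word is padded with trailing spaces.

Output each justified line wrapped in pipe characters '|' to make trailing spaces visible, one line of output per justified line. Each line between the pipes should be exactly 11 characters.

Answer: |paper      |
|architect  |
|spoon      |
|emerald    |
|page    car|
|dog   sound|
|metal  rock|
|or       so|
|compound   |

Derivation:
Line 1: ['paper'] (min_width=5, slack=6)
Line 2: ['architect'] (min_width=9, slack=2)
Line 3: ['spoon'] (min_width=5, slack=6)
Line 4: ['emerald'] (min_width=7, slack=4)
Line 5: ['page', 'car'] (min_width=8, slack=3)
Line 6: ['dog', 'sound'] (min_width=9, slack=2)
Line 7: ['metal', 'rock'] (min_width=10, slack=1)
Line 8: ['or', 'so'] (min_width=5, slack=6)
Line 9: ['compound'] (min_width=8, slack=3)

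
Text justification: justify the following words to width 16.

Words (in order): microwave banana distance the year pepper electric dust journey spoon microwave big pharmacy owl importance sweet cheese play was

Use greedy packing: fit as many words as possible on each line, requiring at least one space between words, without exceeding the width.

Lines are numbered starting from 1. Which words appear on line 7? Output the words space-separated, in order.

Line 1: ['microwave', 'banana'] (min_width=16, slack=0)
Line 2: ['distance', 'the'] (min_width=12, slack=4)
Line 3: ['year', 'pepper'] (min_width=11, slack=5)
Line 4: ['electric', 'dust'] (min_width=13, slack=3)
Line 5: ['journey', 'spoon'] (min_width=13, slack=3)
Line 6: ['microwave', 'big'] (min_width=13, slack=3)
Line 7: ['pharmacy', 'owl'] (min_width=12, slack=4)
Line 8: ['importance', 'sweet'] (min_width=16, slack=0)
Line 9: ['cheese', 'play', 'was'] (min_width=15, slack=1)

Answer: pharmacy owl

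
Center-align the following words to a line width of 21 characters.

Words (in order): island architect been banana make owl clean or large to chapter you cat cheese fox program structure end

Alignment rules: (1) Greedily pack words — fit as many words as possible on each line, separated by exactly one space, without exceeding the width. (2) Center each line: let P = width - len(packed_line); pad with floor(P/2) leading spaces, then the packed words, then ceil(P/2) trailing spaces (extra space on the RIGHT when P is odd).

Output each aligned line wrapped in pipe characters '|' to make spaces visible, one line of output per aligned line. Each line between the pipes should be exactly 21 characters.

Line 1: ['island', 'architect', 'been'] (min_width=21, slack=0)
Line 2: ['banana', 'make', 'owl', 'clean'] (min_width=21, slack=0)
Line 3: ['or', 'large', 'to', 'chapter'] (min_width=19, slack=2)
Line 4: ['you', 'cat', 'cheese', 'fox'] (min_width=18, slack=3)
Line 5: ['program', 'structure', 'end'] (min_width=21, slack=0)

Answer: |island architect been|
|banana make owl clean|
| or large to chapter |
| you cat cheese fox  |
|program structure end|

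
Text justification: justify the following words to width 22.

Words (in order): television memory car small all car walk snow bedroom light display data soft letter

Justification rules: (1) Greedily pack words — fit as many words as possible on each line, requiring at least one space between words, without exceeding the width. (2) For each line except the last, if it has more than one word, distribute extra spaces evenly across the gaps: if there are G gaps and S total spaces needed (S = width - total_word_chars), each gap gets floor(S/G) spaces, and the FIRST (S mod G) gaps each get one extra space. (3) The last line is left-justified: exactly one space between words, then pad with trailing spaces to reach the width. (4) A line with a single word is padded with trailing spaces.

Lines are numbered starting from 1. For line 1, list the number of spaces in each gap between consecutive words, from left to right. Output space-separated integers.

Line 1: ['television', 'memory', 'car'] (min_width=21, slack=1)
Line 2: ['small', 'all', 'car', 'walk'] (min_width=18, slack=4)
Line 3: ['snow', 'bedroom', 'light'] (min_width=18, slack=4)
Line 4: ['display', 'data', 'soft'] (min_width=17, slack=5)
Line 5: ['letter'] (min_width=6, slack=16)

Answer: 2 1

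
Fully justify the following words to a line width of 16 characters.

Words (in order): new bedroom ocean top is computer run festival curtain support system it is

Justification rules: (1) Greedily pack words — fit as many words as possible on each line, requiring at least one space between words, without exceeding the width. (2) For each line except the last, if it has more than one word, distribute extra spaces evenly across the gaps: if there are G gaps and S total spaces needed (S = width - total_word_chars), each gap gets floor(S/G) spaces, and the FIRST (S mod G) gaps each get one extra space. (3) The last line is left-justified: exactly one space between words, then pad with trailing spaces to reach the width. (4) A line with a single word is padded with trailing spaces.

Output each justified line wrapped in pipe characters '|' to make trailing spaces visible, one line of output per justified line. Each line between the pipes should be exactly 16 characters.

Line 1: ['new', 'bedroom'] (min_width=11, slack=5)
Line 2: ['ocean', 'top', 'is'] (min_width=12, slack=4)
Line 3: ['computer', 'run'] (min_width=12, slack=4)
Line 4: ['festival', 'curtain'] (min_width=16, slack=0)
Line 5: ['support', 'system'] (min_width=14, slack=2)
Line 6: ['it', 'is'] (min_width=5, slack=11)

Answer: |new      bedroom|
|ocean   top   is|
|computer     run|
|festival curtain|
|support   system|
|it is           |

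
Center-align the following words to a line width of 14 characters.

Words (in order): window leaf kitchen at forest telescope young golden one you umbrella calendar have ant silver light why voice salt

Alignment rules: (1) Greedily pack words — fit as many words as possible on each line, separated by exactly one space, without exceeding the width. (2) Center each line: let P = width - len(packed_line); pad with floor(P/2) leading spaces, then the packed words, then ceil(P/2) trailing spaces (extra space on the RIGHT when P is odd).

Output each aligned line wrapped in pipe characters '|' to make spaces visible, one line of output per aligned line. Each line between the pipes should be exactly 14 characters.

Line 1: ['window', 'leaf'] (min_width=11, slack=3)
Line 2: ['kitchen', 'at'] (min_width=10, slack=4)
Line 3: ['forest'] (min_width=6, slack=8)
Line 4: ['telescope'] (min_width=9, slack=5)
Line 5: ['young', 'golden'] (min_width=12, slack=2)
Line 6: ['one', 'you'] (min_width=7, slack=7)
Line 7: ['umbrella'] (min_width=8, slack=6)
Line 8: ['calendar', 'have'] (min_width=13, slack=1)
Line 9: ['ant', 'silver'] (min_width=10, slack=4)
Line 10: ['light', 'why'] (min_width=9, slack=5)
Line 11: ['voice', 'salt'] (min_width=10, slack=4)

Answer: | window leaf  |
|  kitchen at  |
|    forest    |
|  telescope   |
| young golden |
|   one you    |
|   umbrella   |
|calendar have |
|  ant silver  |
|  light why   |
|  voice salt  |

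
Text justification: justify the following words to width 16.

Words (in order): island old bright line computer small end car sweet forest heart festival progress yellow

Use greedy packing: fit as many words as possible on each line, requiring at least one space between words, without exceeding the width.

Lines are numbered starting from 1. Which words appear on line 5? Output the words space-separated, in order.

Answer: forest heart

Derivation:
Line 1: ['island', 'old'] (min_width=10, slack=6)
Line 2: ['bright', 'line'] (min_width=11, slack=5)
Line 3: ['computer', 'small'] (min_width=14, slack=2)
Line 4: ['end', 'car', 'sweet'] (min_width=13, slack=3)
Line 5: ['forest', 'heart'] (min_width=12, slack=4)
Line 6: ['festival'] (min_width=8, slack=8)
Line 7: ['progress', 'yellow'] (min_width=15, slack=1)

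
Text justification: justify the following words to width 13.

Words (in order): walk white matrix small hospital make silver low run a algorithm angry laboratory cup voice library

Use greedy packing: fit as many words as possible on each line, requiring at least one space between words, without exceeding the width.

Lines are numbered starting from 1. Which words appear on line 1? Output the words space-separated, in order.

Answer: walk white

Derivation:
Line 1: ['walk', 'white'] (min_width=10, slack=3)
Line 2: ['matrix', 'small'] (min_width=12, slack=1)
Line 3: ['hospital', 'make'] (min_width=13, slack=0)
Line 4: ['silver', 'low'] (min_width=10, slack=3)
Line 5: ['run', 'a'] (min_width=5, slack=8)
Line 6: ['algorithm'] (min_width=9, slack=4)
Line 7: ['angry'] (min_width=5, slack=8)
Line 8: ['laboratory'] (min_width=10, slack=3)
Line 9: ['cup', 'voice'] (min_width=9, slack=4)
Line 10: ['library'] (min_width=7, slack=6)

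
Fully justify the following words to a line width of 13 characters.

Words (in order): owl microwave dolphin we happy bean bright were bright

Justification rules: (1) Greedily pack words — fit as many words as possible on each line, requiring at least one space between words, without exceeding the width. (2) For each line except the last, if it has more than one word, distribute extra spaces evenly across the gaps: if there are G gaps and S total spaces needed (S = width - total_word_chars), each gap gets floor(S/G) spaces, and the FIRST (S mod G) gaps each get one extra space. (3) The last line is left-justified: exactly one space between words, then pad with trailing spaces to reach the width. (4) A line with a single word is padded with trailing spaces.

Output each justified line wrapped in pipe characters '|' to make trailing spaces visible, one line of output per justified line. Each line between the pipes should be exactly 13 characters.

Line 1: ['owl', 'microwave'] (min_width=13, slack=0)
Line 2: ['dolphin', 'we'] (min_width=10, slack=3)
Line 3: ['happy', 'bean'] (min_width=10, slack=3)
Line 4: ['bright', 'were'] (min_width=11, slack=2)
Line 5: ['bright'] (min_width=6, slack=7)

Answer: |owl microwave|
|dolphin    we|
|happy    bean|
|bright   were|
|bright       |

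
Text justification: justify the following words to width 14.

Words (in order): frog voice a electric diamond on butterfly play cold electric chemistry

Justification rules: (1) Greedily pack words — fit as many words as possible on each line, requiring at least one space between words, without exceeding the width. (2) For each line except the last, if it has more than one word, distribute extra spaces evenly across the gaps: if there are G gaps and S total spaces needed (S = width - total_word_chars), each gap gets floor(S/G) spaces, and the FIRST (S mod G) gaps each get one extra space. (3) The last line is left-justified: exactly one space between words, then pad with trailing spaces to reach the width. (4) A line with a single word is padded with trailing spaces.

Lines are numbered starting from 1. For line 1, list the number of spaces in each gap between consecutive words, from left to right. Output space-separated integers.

Answer: 2 2

Derivation:
Line 1: ['frog', 'voice', 'a'] (min_width=12, slack=2)
Line 2: ['electric'] (min_width=8, slack=6)
Line 3: ['diamond', 'on'] (min_width=10, slack=4)
Line 4: ['butterfly', 'play'] (min_width=14, slack=0)
Line 5: ['cold', 'electric'] (min_width=13, slack=1)
Line 6: ['chemistry'] (min_width=9, slack=5)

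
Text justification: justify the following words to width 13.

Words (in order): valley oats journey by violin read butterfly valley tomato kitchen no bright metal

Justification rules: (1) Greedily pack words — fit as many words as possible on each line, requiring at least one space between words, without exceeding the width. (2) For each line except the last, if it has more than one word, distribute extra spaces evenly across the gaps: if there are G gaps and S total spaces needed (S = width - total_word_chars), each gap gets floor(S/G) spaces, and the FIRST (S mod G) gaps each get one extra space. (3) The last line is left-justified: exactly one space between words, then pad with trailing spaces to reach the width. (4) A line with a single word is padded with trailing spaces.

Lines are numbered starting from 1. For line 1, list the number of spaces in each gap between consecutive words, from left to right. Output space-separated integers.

Line 1: ['valley', 'oats'] (min_width=11, slack=2)
Line 2: ['journey', 'by'] (min_width=10, slack=3)
Line 3: ['violin', 'read'] (min_width=11, slack=2)
Line 4: ['butterfly'] (min_width=9, slack=4)
Line 5: ['valley', 'tomato'] (min_width=13, slack=0)
Line 6: ['kitchen', 'no'] (min_width=10, slack=3)
Line 7: ['bright', 'metal'] (min_width=12, slack=1)

Answer: 3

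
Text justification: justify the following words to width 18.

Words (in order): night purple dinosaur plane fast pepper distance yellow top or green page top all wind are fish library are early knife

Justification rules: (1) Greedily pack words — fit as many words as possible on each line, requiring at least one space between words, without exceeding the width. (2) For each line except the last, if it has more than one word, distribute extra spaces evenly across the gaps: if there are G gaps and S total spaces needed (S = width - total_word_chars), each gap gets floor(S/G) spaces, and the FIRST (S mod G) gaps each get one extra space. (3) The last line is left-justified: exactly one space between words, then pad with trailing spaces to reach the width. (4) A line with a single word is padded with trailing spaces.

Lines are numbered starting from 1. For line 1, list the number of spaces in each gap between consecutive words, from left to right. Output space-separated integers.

Answer: 7

Derivation:
Line 1: ['night', 'purple'] (min_width=12, slack=6)
Line 2: ['dinosaur', 'plane'] (min_width=14, slack=4)
Line 3: ['fast', 'pepper'] (min_width=11, slack=7)
Line 4: ['distance', 'yellow'] (min_width=15, slack=3)
Line 5: ['top', 'or', 'green', 'page'] (min_width=17, slack=1)
Line 6: ['top', 'all', 'wind', 'are'] (min_width=16, slack=2)
Line 7: ['fish', 'library', 'are'] (min_width=16, slack=2)
Line 8: ['early', 'knife'] (min_width=11, slack=7)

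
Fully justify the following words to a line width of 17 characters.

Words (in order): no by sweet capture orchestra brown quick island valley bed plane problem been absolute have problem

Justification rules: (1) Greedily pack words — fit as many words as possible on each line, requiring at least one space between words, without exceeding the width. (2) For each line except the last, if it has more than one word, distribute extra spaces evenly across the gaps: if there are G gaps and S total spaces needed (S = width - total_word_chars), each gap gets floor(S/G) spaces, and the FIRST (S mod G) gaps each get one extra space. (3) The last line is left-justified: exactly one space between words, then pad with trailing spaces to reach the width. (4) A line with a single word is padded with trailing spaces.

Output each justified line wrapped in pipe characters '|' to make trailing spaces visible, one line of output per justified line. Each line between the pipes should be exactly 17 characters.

Line 1: ['no', 'by', 'sweet'] (min_width=11, slack=6)
Line 2: ['capture', 'orchestra'] (min_width=17, slack=0)
Line 3: ['brown', 'quick'] (min_width=11, slack=6)
Line 4: ['island', 'valley', 'bed'] (min_width=17, slack=0)
Line 5: ['plane', 'problem'] (min_width=13, slack=4)
Line 6: ['been', 'absolute'] (min_width=13, slack=4)
Line 7: ['have', 'problem'] (min_width=12, slack=5)

Answer: |no    by    sweet|
|capture orchestra|
|brown       quick|
|island valley bed|
|plane     problem|
|been     absolute|
|have problem     |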